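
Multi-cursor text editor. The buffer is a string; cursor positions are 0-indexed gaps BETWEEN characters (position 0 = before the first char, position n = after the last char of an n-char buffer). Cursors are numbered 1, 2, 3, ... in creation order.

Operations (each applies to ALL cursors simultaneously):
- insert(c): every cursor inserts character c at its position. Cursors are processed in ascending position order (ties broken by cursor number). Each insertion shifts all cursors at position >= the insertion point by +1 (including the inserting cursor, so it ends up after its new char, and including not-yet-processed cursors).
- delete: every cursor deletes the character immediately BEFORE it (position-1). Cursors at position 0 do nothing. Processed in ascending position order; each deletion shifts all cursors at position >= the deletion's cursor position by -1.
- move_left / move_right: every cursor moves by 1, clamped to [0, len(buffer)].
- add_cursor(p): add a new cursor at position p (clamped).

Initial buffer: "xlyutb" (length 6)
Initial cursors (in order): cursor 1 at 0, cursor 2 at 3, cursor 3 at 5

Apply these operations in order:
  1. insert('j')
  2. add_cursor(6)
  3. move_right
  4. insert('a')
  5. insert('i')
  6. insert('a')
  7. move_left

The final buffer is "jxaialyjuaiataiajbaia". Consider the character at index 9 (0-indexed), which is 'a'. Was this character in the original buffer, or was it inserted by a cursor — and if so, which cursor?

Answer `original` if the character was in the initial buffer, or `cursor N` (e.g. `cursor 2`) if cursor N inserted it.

After op 1 (insert('j')): buffer="jxlyjutjb" (len 9), cursors c1@1 c2@5 c3@8, authorship 1...2..3.
After op 2 (add_cursor(6)): buffer="jxlyjutjb" (len 9), cursors c1@1 c2@5 c4@6 c3@8, authorship 1...2..3.
After op 3 (move_right): buffer="jxlyjutjb" (len 9), cursors c1@2 c2@6 c4@7 c3@9, authorship 1...2..3.
After op 4 (insert('a')): buffer="jxalyjuatajba" (len 13), cursors c1@3 c2@8 c4@10 c3@13, authorship 1.1..2.2.43.3
After op 5 (insert('i')): buffer="jxailyjuaitaijbai" (len 17), cursors c1@4 c2@10 c4@13 c3@17, authorship 1.11..2.22.443.33
After op 6 (insert('a')): buffer="jxaialyjuaiataiajbaia" (len 21), cursors c1@5 c2@12 c4@16 c3@21, authorship 1.111..2.222.4443.333
After op 7 (move_left): buffer="jxaialyjuaiataiajbaia" (len 21), cursors c1@4 c2@11 c4@15 c3@20, authorship 1.111..2.222.4443.333
Authorship (.=original, N=cursor N): 1 . 1 1 1 . . 2 . 2 2 2 . 4 4 4 3 . 3 3 3
Index 9: author = 2

Answer: cursor 2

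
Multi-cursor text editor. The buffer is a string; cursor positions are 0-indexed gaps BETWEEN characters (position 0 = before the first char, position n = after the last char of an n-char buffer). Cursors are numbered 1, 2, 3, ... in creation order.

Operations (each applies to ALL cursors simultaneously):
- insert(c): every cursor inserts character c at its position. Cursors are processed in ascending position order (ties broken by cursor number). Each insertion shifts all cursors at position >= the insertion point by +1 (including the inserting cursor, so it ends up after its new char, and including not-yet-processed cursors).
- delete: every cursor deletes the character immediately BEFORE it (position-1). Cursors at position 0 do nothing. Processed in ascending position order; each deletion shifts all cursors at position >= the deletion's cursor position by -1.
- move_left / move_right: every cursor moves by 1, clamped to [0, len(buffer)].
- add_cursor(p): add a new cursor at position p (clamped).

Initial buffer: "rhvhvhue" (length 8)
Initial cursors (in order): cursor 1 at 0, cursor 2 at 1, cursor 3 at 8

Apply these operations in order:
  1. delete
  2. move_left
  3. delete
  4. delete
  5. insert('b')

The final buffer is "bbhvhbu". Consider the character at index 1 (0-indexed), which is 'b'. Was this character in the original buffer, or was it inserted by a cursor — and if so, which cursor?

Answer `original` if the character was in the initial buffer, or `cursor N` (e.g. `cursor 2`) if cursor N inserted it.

Answer: cursor 2

Derivation:
After op 1 (delete): buffer="hvhvhu" (len 6), cursors c1@0 c2@0 c3@6, authorship ......
After op 2 (move_left): buffer="hvhvhu" (len 6), cursors c1@0 c2@0 c3@5, authorship ......
After op 3 (delete): buffer="hvhvu" (len 5), cursors c1@0 c2@0 c3@4, authorship .....
After op 4 (delete): buffer="hvhu" (len 4), cursors c1@0 c2@0 c3@3, authorship ....
After op 5 (insert('b')): buffer="bbhvhbu" (len 7), cursors c1@2 c2@2 c3@6, authorship 12...3.
Authorship (.=original, N=cursor N): 1 2 . . . 3 .
Index 1: author = 2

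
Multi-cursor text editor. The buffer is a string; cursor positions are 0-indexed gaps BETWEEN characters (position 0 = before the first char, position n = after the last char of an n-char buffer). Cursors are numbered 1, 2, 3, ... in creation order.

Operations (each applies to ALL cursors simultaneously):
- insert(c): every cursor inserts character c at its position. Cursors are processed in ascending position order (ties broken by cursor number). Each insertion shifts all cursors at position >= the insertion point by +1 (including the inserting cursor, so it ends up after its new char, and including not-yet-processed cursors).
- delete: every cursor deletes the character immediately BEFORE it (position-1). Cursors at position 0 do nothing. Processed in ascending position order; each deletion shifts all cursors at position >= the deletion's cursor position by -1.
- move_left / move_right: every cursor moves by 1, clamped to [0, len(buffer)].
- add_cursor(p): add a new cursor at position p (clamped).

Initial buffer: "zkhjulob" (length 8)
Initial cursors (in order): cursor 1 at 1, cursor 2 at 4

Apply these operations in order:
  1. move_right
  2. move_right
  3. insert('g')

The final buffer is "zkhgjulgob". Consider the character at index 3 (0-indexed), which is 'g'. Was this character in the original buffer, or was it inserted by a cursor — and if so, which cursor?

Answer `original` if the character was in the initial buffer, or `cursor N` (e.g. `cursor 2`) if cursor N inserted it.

After op 1 (move_right): buffer="zkhjulob" (len 8), cursors c1@2 c2@5, authorship ........
After op 2 (move_right): buffer="zkhjulob" (len 8), cursors c1@3 c2@6, authorship ........
After op 3 (insert('g')): buffer="zkhgjulgob" (len 10), cursors c1@4 c2@8, authorship ...1...2..
Authorship (.=original, N=cursor N): . . . 1 . . . 2 . .
Index 3: author = 1

Answer: cursor 1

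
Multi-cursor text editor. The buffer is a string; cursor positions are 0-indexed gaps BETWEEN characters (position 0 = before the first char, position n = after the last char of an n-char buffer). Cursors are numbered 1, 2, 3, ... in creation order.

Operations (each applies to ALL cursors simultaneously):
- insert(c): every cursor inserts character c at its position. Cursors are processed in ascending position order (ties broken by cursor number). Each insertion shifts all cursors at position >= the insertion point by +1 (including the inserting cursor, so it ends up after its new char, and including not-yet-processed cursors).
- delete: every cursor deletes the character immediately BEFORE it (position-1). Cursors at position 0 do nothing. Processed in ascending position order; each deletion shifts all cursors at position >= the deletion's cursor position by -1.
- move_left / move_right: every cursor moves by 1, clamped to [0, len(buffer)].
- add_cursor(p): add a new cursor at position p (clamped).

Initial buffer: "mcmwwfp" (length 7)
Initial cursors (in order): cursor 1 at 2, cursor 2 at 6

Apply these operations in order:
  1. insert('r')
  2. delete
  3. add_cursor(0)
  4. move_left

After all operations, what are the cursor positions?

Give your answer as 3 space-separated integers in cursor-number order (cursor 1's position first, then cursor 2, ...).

After op 1 (insert('r')): buffer="mcrmwwfrp" (len 9), cursors c1@3 c2@8, authorship ..1....2.
After op 2 (delete): buffer="mcmwwfp" (len 7), cursors c1@2 c2@6, authorship .......
After op 3 (add_cursor(0)): buffer="mcmwwfp" (len 7), cursors c3@0 c1@2 c2@6, authorship .......
After op 4 (move_left): buffer="mcmwwfp" (len 7), cursors c3@0 c1@1 c2@5, authorship .......

Answer: 1 5 0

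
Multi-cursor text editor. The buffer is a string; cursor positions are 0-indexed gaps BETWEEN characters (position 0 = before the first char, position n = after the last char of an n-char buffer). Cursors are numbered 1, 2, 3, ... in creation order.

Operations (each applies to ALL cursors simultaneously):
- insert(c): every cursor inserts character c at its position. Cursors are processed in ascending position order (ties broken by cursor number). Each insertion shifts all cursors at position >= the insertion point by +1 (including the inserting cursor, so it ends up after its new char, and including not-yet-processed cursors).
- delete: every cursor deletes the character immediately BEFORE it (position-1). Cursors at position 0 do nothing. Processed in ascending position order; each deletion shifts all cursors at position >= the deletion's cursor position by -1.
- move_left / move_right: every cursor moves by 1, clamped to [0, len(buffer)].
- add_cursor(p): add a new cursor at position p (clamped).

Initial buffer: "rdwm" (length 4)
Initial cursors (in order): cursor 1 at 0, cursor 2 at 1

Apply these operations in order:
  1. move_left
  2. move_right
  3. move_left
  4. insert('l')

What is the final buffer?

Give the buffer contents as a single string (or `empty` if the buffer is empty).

After op 1 (move_left): buffer="rdwm" (len 4), cursors c1@0 c2@0, authorship ....
After op 2 (move_right): buffer="rdwm" (len 4), cursors c1@1 c2@1, authorship ....
After op 3 (move_left): buffer="rdwm" (len 4), cursors c1@0 c2@0, authorship ....
After op 4 (insert('l')): buffer="llrdwm" (len 6), cursors c1@2 c2@2, authorship 12....

Answer: llrdwm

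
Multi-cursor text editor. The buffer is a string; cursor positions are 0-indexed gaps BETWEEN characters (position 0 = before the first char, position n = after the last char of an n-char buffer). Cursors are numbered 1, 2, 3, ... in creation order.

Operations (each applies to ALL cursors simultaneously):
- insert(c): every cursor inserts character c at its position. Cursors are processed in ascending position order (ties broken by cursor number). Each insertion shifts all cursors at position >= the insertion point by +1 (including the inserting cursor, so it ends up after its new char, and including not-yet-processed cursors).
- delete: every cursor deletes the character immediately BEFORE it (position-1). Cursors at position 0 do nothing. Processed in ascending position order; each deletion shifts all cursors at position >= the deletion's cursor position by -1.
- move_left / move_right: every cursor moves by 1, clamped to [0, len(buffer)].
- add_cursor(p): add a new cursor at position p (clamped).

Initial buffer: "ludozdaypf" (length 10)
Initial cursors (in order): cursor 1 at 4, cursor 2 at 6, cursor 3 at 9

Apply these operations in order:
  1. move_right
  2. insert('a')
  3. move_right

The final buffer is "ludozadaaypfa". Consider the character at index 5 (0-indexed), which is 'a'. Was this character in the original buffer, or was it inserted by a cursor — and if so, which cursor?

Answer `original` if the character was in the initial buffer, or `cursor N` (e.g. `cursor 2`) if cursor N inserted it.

Answer: cursor 1

Derivation:
After op 1 (move_right): buffer="ludozdaypf" (len 10), cursors c1@5 c2@7 c3@10, authorship ..........
After op 2 (insert('a')): buffer="ludozadaaypfa" (len 13), cursors c1@6 c2@9 c3@13, authorship .....1..2...3
After op 3 (move_right): buffer="ludozadaaypfa" (len 13), cursors c1@7 c2@10 c3@13, authorship .....1..2...3
Authorship (.=original, N=cursor N): . . . . . 1 . . 2 . . . 3
Index 5: author = 1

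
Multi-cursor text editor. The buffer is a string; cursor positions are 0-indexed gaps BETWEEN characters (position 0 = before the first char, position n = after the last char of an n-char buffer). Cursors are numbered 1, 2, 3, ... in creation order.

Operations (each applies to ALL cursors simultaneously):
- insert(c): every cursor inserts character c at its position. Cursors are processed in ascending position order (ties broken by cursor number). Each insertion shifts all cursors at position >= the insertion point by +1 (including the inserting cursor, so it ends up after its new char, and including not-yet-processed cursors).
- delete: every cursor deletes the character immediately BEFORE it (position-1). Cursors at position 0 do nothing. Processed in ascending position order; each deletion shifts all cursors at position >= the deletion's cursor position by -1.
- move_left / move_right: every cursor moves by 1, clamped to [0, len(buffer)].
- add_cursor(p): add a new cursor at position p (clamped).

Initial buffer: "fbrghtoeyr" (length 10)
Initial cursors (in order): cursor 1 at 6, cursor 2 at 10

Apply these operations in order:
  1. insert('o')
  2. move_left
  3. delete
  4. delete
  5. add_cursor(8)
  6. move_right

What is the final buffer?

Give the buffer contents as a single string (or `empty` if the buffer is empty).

Answer: fbrgooeo

Derivation:
After op 1 (insert('o')): buffer="fbrghtooeyro" (len 12), cursors c1@7 c2@12, authorship ......1....2
After op 2 (move_left): buffer="fbrghtooeyro" (len 12), cursors c1@6 c2@11, authorship ......1....2
After op 3 (delete): buffer="fbrghooeyo" (len 10), cursors c1@5 c2@9, authorship .....1...2
After op 4 (delete): buffer="fbrgooeo" (len 8), cursors c1@4 c2@7, authorship ....1..2
After op 5 (add_cursor(8)): buffer="fbrgooeo" (len 8), cursors c1@4 c2@7 c3@8, authorship ....1..2
After op 6 (move_right): buffer="fbrgooeo" (len 8), cursors c1@5 c2@8 c3@8, authorship ....1..2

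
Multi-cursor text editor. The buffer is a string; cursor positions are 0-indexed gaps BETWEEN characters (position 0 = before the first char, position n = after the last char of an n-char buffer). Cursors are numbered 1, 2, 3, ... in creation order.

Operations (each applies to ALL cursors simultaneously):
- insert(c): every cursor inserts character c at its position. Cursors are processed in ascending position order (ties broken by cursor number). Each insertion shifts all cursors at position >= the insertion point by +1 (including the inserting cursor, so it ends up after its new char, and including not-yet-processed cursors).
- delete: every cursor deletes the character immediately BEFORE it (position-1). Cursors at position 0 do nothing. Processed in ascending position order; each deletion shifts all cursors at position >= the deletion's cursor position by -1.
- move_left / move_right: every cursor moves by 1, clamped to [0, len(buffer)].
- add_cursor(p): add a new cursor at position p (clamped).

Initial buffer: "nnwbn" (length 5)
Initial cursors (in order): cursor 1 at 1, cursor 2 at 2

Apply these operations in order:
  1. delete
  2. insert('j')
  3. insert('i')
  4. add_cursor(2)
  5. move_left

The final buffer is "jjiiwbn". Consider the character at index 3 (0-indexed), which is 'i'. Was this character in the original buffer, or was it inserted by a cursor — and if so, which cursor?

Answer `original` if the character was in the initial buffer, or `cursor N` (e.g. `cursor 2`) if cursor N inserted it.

After op 1 (delete): buffer="wbn" (len 3), cursors c1@0 c2@0, authorship ...
After op 2 (insert('j')): buffer="jjwbn" (len 5), cursors c1@2 c2@2, authorship 12...
After op 3 (insert('i')): buffer="jjiiwbn" (len 7), cursors c1@4 c2@4, authorship 1212...
After op 4 (add_cursor(2)): buffer="jjiiwbn" (len 7), cursors c3@2 c1@4 c2@4, authorship 1212...
After op 5 (move_left): buffer="jjiiwbn" (len 7), cursors c3@1 c1@3 c2@3, authorship 1212...
Authorship (.=original, N=cursor N): 1 2 1 2 . . .
Index 3: author = 2

Answer: cursor 2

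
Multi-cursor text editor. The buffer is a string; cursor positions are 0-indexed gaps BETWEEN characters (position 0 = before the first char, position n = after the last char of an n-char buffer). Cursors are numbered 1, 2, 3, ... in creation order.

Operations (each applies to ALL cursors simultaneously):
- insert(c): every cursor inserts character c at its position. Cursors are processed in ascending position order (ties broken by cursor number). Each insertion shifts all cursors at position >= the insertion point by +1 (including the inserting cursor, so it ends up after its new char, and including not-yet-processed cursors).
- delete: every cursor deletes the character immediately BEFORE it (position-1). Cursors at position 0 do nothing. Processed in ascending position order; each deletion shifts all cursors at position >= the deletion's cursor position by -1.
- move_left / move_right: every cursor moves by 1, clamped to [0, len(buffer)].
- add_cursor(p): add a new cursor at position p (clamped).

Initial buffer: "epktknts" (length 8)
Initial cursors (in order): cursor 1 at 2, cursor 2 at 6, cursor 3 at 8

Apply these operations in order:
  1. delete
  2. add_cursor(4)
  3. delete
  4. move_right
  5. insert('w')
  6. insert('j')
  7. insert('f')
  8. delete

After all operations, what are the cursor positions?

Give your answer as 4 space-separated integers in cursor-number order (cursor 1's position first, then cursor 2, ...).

Answer: 9 9 9 9

Derivation:
After op 1 (delete): buffer="ektkt" (len 5), cursors c1@1 c2@4 c3@5, authorship .....
After op 2 (add_cursor(4)): buffer="ektkt" (len 5), cursors c1@1 c2@4 c4@4 c3@5, authorship .....
After op 3 (delete): buffer="k" (len 1), cursors c1@0 c2@1 c3@1 c4@1, authorship .
After op 4 (move_right): buffer="k" (len 1), cursors c1@1 c2@1 c3@1 c4@1, authorship .
After op 5 (insert('w')): buffer="kwwww" (len 5), cursors c1@5 c2@5 c3@5 c4@5, authorship .1234
After op 6 (insert('j')): buffer="kwwwwjjjj" (len 9), cursors c1@9 c2@9 c3@9 c4@9, authorship .12341234
After op 7 (insert('f')): buffer="kwwwwjjjjffff" (len 13), cursors c1@13 c2@13 c3@13 c4@13, authorship .123412341234
After op 8 (delete): buffer="kwwwwjjjj" (len 9), cursors c1@9 c2@9 c3@9 c4@9, authorship .12341234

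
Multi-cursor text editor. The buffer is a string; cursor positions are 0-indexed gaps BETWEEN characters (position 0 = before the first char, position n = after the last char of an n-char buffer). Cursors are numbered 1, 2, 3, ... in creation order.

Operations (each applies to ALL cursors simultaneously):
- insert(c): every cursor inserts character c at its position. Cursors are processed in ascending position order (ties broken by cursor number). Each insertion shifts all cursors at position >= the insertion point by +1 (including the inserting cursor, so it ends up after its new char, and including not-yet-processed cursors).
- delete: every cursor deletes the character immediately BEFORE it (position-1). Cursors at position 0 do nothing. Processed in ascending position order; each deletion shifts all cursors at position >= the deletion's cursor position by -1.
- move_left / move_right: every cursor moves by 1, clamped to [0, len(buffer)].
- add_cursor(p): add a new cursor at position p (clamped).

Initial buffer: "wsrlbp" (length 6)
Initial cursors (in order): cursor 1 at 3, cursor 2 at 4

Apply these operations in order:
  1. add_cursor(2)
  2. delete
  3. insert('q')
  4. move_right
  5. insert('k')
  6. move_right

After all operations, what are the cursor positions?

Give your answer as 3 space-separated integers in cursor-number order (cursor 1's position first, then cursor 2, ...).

After op 1 (add_cursor(2)): buffer="wsrlbp" (len 6), cursors c3@2 c1@3 c2@4, authorship ......
After op 2 (delete): buffer="wbp" (len 3), cursors c1@1 c2@1 c3@1, authorship ...
After op 3 (insert('q')): buffer="wqqqbp" (len 6), cursors c1@4 c2@4 c3@4, authorship .123..
After op 4 (move_right): buffer="wqqqbp" (len 6), cursors c1@5 c2@5 c3@5, authorship .123..
After op 5 (insert('k')): buffer="wqqqbkkkp" (len 9), cursors c1@8 c2@8 c3@8, authorship .123.123.
After op 6 (move_right): buffer="wqqqbkkkp" (len 9), cursors c1@9 c2@9 c3@9, authorship .123.123.

Answer: 9 9 9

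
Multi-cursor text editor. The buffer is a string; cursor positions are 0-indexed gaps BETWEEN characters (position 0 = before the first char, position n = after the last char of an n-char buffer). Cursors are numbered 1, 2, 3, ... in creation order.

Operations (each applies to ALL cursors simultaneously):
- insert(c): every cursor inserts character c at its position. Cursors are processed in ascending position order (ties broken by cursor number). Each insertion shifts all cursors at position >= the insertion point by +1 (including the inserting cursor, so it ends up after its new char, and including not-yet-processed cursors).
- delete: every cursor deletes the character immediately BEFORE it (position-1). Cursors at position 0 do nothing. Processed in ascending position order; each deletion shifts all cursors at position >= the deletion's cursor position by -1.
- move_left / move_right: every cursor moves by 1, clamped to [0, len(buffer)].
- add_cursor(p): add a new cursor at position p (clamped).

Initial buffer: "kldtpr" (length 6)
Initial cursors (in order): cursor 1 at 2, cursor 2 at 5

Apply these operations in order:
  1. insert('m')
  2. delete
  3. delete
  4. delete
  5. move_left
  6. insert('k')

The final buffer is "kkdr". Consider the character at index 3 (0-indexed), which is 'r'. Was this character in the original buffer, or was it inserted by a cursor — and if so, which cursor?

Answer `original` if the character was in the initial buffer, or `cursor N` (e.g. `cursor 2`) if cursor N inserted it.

Answer: original

Derivation:
After op 1 (insert('m')): buffer="klmdtpmr" (len 8), cursors c1@3 c2@7, authorship ..1...2.
After op 2 (delete): buffer="kldtpr" (len 6), cursors c1@2 c2@5, authorship ......
After op 3 (delete): buffer="kdtr" (len 4), cursors c1@1 c2@3, authorship ....
After op 4 (delete): buffer="dr" (len 2), cursors c1@0 c2@1, authorship ..
After op 5 (move_left): buffer="dr" (len 2), cursors c1@0 c2@0, authorship ..
After op 6 (insert('k')): buffer="kkdr" (len 4), cursors c1@2 c2@2, authorship 12..
Authorship (.=original, N=cursor N): 1 2 . .
Index 3: author = original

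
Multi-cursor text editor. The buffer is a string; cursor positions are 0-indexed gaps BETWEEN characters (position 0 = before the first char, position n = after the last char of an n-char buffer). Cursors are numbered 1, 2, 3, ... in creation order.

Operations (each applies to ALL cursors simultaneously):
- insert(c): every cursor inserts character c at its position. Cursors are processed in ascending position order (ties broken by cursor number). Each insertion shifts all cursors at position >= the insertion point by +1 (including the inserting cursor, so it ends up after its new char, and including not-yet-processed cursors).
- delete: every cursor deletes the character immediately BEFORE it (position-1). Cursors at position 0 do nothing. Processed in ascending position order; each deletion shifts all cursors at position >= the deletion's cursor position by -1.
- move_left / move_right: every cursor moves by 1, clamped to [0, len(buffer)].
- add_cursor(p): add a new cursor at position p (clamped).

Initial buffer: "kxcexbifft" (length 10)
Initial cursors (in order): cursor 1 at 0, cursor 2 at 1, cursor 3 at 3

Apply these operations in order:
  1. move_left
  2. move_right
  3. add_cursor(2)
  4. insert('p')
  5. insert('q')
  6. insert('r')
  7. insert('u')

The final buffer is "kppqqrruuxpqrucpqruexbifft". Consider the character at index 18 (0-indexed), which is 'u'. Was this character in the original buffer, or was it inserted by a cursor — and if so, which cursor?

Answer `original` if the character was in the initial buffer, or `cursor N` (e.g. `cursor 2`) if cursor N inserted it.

After op 1 (move_left): buffer="kxcexbifft" (len 10), cursors c1@0 c2@0 c3@2, authorship ..........
After op 2 (move_right): buffer="kxcexbifft" (len 10), cursors c1@1 c2@1 c3@3, authorship ..........
After op 3 (add_cursor(2)): buffer="kxcexbifft" (len 10), cursors c1@1 c2@1 c4@2 c3@3, authorship ..........
After op 4 (insert('p')): buffer="kppxpcpexbifft" (len 14), cursors c1@3 c2@3 c4@5 c3@7, authorship .12.4.3.......
After op 5 (insert('q')): buffer="kppqqxpqcpqexbifft" (len 18), cursors c1@5 c2@5 c4@8 c3@11, authorship .1212.44.33.......
After op 6 (insert('r')): buffer="kppqqrrxpqrcpqrexbifft" (len 22), cursors c1@7 c2@7 c4@11 c3@15, authorship .121212.444.333.......
After op 7 (insert('u')): buffer="kppqqrruuxpqrucpqruexbifft" (len 26), cursors c1@9 c2@9 c4@14 c3@19, authorship .12121212.4444.3333.......
Authorship (.=original, N=cursor N): . 1 2 1 2 1 2 1 2 . 4 4 4 4 . 3 3 3 3 . . . . . . .
Index 18: author = 3

Answer: cursor 3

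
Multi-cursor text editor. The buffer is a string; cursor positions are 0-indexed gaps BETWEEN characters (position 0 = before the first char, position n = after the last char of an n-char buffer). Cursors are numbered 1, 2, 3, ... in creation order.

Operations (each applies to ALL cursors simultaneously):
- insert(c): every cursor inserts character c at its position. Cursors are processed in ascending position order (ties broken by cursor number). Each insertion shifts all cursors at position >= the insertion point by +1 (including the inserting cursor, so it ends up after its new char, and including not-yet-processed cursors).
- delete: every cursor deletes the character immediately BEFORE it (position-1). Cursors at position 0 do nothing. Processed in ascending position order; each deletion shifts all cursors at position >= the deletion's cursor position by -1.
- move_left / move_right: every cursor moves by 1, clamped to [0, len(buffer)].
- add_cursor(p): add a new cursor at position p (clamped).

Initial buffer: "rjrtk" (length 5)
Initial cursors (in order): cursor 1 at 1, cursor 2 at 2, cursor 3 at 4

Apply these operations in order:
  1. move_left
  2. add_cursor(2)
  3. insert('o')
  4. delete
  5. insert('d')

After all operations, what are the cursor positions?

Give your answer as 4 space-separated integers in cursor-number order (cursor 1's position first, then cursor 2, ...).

Answer: 1 3 7 5

Derivation:
After op 1 (move_left): buffer="rjrtk" (len 5), cursors c1@0 c2@1 c3@3, authorship .....
After op 2 (add_cursor(2)): buffer="rjrtk" (len 5), cursors c1@0 c2@1 c4@2 c3@3, authorship .....
After op 3 (insert('o')): buffer="orojorotk" (len 9), cursors c1@1 c2@3 c4@5 c3@7, authorship 1.2.4.3..
After op 4 (delete): buffer="rjrtk" (len 5), cursors c1@0 c2@1 c4@2 c3@3, authorship .....
After op 5 (insert('d')): buffer="drdjdrdtk" (len 9), cursors c1@1 c2@3 c4@5 c3@7, authorship 1.2.4.3..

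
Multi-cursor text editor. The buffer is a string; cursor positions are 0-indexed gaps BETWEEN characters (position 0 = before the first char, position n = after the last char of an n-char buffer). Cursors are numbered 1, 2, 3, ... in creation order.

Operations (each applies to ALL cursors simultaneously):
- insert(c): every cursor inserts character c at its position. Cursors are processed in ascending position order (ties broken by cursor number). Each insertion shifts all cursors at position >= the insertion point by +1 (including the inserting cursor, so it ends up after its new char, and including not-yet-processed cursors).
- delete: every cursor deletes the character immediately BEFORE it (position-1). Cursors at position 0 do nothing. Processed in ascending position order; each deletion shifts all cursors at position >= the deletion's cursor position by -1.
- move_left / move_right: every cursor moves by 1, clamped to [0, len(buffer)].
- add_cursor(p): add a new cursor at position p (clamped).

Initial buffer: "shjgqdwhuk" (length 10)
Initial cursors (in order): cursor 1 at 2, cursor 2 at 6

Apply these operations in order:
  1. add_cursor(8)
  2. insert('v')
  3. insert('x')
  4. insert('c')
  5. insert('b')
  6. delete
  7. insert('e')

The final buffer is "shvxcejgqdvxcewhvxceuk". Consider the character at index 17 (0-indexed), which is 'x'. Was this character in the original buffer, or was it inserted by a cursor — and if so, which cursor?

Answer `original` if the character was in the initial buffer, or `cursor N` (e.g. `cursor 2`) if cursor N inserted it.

Answer: cursor 3

Derivation:
After op 1 (add_cursor(8)): buffer="shjgqdwhuk" (len 10), cursors c1@2 c2@6 c3@8, authorship ..........
After op 2 (insert('v')): buffer="shvjgqdvwhvuk" (len 13), cursors c1@3 c2@8 c3@11, authorship ..1....2..3..
After op 3 (insert('x')): buffer="shvxjgqdvxwhvxuk" (len 16), cursors c1@4 c2@10 c3@14, authorship ..11....22..33..
After op 4 (insert('c')): buffer="shvxcjgqdvxcwhvxcuk" (len 19), cursors c1@5 c2@12 c3@17, authorship ..111....222..333..
After op 5 (insert('b')): buffer="shvxcbjgqdvxcbwhvxcbuk" (len 22), cursors c1@6 c2@14 c3@20, authorship ..1111....2222..3333..
After op 6 (delete): buffer="shvxcjgqdvxcwhvxcuk" (len 19), cursors c1@5 c2@12 c3@17, authorship ..111....222..333..
After op 7 (insert('e')): buffer="shvxcejgqdvxcewhvxceuk" (len 22), cursors c1@6 c2@14 c3@20, authorship ..1111....2222..3333..
Authorship (.=original, N=cursor N): . . 1 1 1 1 . . . . 2 2 2 2 . . 3 3 3 3 . .
Index 17: author = 3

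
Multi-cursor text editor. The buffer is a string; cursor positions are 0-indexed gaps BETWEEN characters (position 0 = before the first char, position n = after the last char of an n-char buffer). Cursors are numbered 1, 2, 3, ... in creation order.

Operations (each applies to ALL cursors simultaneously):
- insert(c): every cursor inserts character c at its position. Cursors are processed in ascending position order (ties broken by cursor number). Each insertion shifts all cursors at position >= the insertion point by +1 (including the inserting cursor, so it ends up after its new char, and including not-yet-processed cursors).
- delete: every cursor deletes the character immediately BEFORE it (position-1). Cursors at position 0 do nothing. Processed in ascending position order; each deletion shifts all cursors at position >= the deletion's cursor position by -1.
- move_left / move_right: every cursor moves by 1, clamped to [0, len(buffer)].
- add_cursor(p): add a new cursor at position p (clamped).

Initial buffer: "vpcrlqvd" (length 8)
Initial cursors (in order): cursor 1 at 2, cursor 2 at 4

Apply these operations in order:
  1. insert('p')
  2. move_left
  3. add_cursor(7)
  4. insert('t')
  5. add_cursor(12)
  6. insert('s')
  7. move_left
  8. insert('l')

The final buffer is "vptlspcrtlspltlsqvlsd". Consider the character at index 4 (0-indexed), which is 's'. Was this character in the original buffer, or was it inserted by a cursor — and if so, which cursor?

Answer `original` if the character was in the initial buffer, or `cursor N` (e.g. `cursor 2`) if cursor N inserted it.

After op 1 (insert('p')): buffer="vppcrplqvd" (len 10), cursors c1@3 c2@6, authorship ..1..2....
After op 2 (move_left): buffer="vppcrplqvd" (len 10), cursors c1@2 c2@5, authorship ..1..2....
After op 3 (add_cursor(7)): buffer="vppcrplqvd" (len 10), cursors c1@2 c2@5 c3@7, authorship ..1..2....
After op 4 (insert('t')): buffer="vptpcrtpltqvd" (len 13), cursors c1@3 c2@7 c3@10, authorship ..11..22.3...
After op 5 (add_cursor(12)): buffer="vptpcrtpltqvd" (len 13), cursors c1@3 c2@7 c3@10 c4@12, authorship ..11..22.3...
After op 6 (insert('s')): buffer="vptspcrtspltsqvsd" (len 17), cursors c1@4 c2@9 c3@13 c4@16, authorship ..111..222.33..4.
After op 7 (move_left): buffer="vptspcrtspltsqvsd" (len 17), cursors c1@3 c2@8 c3@12 c4@15, authorship ..111..222.33..4.
After op 8 (insert('l')): buffer="vptlspcrtlspltlsqvlsd" (len 21), cursors c1@4 c2@10 c3@15 c4@19, authorship ..1111..2222.333..44.
Authorship (.=original, N=cursor N): . . 1 1 1 1 . . 2 2 2 2 . 3 3 3 . . 4 4 .
Index 4: author = 1

Answer: cursor 1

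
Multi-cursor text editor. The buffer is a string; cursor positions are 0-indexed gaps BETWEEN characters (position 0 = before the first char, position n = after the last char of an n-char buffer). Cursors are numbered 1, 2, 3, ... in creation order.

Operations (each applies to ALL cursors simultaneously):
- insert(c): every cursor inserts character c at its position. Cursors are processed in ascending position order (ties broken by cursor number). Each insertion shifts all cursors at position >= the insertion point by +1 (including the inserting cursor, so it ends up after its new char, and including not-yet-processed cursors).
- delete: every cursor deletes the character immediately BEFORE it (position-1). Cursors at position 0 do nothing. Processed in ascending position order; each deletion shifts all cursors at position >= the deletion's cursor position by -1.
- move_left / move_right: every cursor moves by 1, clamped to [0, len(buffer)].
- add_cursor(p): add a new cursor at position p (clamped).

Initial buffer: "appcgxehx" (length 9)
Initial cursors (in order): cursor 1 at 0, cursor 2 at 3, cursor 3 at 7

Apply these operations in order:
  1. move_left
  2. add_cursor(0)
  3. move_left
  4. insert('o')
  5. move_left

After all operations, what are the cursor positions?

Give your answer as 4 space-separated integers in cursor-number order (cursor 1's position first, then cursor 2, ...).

Answer: 1 3 8 1

Derivation:
After op 1 (move_left): buffer="appcgxehx" (len 9), cursors c1@0 c2@2 c3@6, authorship .........
After op 2 (add_cursor(0)): buffer="appcgxehx" (len 9), cursors c1@0 c4@0 c2@2 c3@6, authorship .........
After op 3 (move_left): buffer="appcgxehx" (len 9), cursors c1@0 c4@0 c2@1 c3@5, authorship .........
After op 4 (insert('o')): buffer="ooaoppcgoxehx" (len 13), cursors c1@2 c4@2 c2@4 c3@9, authorship 14.2....3....
After op 5 (move_left): buffer="ooaoppcgoxehx" (len 13), cursors c1@1 c4@1 c2@3 c3@8, authorship 14.2....3....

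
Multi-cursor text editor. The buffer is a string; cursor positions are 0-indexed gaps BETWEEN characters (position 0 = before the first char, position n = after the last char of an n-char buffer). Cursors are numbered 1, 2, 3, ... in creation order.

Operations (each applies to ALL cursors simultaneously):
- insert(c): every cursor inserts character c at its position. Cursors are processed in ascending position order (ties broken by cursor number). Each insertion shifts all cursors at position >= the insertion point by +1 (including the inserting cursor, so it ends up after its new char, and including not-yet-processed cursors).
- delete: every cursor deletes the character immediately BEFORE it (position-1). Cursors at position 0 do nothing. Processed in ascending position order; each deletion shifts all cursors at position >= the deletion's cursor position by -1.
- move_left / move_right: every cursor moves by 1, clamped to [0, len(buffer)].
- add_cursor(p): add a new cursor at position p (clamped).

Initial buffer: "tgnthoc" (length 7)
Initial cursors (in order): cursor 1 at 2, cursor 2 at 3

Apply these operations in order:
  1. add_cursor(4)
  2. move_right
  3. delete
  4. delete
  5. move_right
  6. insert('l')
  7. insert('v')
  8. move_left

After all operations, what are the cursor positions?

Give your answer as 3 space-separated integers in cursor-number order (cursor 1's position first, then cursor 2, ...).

Answer: 6 6 6

Derivation:
After op 1 (add_cursor(4)): buffer="tgnthoc" (len 7), cursors c1@2 c2@3 c3@4, authorship .......
After op 2 (move_right): buffer="tgnthoc" (len 7), cursors c1@3 c2@4 c3@5, authorship .......
After op 3 (delete): buffer="tgoc" (len 4), cursors c1@2 c2@2 c3@2, authorship ....
After op 4 (delete): buffer="oc" (len 2), cursors c1@0 c2@0 c3@0, authorship ..
After op 5 (move_right): buffer="oc" (len 2), cursors c1@1 c2@1 c3@1, authorship ..
After op 6 (insert('l')): buffer="olllc" (len 5), cursors c1@4 c2@4 c3@4, authorship .123.
After op 7 (insert('v')): buffer="olllvvvc" (len 8), cursors c1@7 c2@7 c3@7, authorship .123123.
After op 8 (move_left): buffer="olllvvvc" (len 8), cursors c1@6 c2@6 c3@6, authorship .123123.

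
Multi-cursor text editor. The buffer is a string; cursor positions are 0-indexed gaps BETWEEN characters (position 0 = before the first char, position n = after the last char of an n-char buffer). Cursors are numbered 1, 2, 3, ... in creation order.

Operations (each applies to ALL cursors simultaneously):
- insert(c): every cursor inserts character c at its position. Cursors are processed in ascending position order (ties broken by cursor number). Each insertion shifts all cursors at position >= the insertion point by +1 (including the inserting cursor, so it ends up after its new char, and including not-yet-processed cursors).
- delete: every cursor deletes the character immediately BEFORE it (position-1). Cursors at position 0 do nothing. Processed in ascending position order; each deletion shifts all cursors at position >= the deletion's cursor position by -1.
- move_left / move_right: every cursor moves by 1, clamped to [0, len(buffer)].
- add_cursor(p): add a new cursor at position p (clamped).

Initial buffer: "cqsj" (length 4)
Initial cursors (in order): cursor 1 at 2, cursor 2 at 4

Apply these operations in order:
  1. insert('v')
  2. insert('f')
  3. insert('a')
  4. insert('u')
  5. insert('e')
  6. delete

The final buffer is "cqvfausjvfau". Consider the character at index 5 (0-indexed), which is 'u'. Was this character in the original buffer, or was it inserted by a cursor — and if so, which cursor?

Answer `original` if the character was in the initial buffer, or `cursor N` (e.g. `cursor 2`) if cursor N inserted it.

Answer: cursor 1

Derivation:
After op 1 (insert('v')): buffer="cqvsjv" (len 6), cursors c1@3 c2@6, authorship ..1..2
After op 2 (insert('f')): buffer="cqvfsjvf" (len 8), cursors c1@4 c2@8, authorship ..11..22
After op 3 (insert('a')): buffer="cqvfasjvfa" (len 10), cursors c1@5 c2@10, authorship ..111..222
After op 4 (insert('u')): buffer="cqvfausjvfau" (len 12), cursors c1@6 c2@12, authorship ..1111..2222
After op 5 (insert('e')): buffer="cqvfauesjvfaue" (len 14), cursors c1@7 c2@14, authorship ..11111..22222
After op 6 (delete): buffer="cqvfausjvfau" (len 12), cursors c1@6 c2@12, authorship ..1111..2222
Authorship (.=original, N=cursor N): . . 1 1 1 1 . . 2 2 2 2
Index 5: author = 1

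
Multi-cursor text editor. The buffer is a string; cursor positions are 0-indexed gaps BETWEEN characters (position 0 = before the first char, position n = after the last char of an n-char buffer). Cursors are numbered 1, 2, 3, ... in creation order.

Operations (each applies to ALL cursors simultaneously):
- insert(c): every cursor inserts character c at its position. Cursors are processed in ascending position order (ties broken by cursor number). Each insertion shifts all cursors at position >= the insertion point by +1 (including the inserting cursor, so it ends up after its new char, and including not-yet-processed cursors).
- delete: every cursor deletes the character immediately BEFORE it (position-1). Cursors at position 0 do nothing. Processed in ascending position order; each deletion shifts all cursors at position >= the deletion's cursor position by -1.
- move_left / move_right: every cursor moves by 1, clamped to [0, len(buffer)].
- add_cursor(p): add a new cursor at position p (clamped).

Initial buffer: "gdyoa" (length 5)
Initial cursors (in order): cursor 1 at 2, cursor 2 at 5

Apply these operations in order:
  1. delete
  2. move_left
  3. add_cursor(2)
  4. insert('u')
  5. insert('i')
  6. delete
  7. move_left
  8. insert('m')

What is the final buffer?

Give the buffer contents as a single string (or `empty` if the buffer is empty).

Answer: mugyummuo

Derivation:
After op 1 (delete): buffer="gyo" (len 3), cursors c1@1 c2@3, authorship ...
After op 2 (move_left): buffer="gyo" (len 3), cursors c1@0 c2@2, authorship ...
After op 3 (add_cursor(2)): buffer="gyo" (len 3), cursors c1@0 c2@2 c3@2, authorship ...
After op 4 (insert('u')): buffer="ugyuuo" (len 6), cursors c1@1 c2@5 c3@5, authorship 1..23.
After op 5 (insert('i')): buffer="uigyuuiio" (len 9), cursors c1@2 c2@8 c3@8, authorship 11..2323.
After op 6 (delete): buffer="ugyuuo" (len 6), cursors c1@1 c2@5 c3@5, authorship 1..23.
After op 7 (move_left): buffer="ugyuuo" (len 6), cursors c1@0 c2@4 c3@4, authorship 1..23.
After op 8 (insert('m')): buffer="mugyummuo" (len 9), cursors c1@1 c2@7 c3@7, authorship 11..2233.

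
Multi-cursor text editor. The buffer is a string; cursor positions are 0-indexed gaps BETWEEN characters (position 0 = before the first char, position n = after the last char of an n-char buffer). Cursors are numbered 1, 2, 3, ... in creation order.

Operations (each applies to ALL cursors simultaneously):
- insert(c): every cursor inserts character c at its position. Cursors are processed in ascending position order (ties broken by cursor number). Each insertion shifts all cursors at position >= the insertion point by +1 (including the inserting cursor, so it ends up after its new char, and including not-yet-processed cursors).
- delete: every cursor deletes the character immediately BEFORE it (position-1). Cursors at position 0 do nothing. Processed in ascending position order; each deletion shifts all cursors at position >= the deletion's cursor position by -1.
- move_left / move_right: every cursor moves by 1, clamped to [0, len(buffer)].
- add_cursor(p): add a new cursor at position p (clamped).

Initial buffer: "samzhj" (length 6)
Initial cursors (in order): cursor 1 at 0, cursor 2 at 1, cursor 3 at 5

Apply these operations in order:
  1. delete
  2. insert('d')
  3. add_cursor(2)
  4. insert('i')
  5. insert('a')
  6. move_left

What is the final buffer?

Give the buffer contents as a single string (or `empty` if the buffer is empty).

After op 1 (delete): buffer="amzj" (len 4), cursors c1@0 c2@0 c3@3, authorship ....
After op 2 (insert('d')): buffer="ddamzdj" (len 7), cursors c1@2 c2@2 c3@6, authorship 12...3.
After op 3 (add_cursor(2)): buffer="ddamzdj" (len 7), cursors c1@2 c2@2 c4@2 c3@6, authorship 12...3.
After op 4 (insert('i')): buffer="ddiiiamzdij" (len 11), cursors c1@5 c2@5 c4@5 c3@10, authorship 12124...33.
After op 5 (insert('a')): buffer="ddiiiaaaamzdiaj" (len 15), cursors c1@8 c2@8 c4@8 c3@14, authorship 12124124...333.
After op 6 (move_left): buffer="ddiiiaaaamzdiaj" (len 15), cursors c1@7 c2@7 c4@7 c3@13, authorship 12124124...333.

Answer: ddiiiaaaamzdiaj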